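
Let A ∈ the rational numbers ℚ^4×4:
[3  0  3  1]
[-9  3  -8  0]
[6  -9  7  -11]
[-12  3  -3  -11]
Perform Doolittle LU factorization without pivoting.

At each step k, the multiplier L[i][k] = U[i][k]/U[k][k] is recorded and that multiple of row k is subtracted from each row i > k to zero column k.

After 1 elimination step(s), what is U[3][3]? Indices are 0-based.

k=0: U[0][0]=3
  eliminate (1,0): mult=-3, new row 1: (0, 3, 1, 3); set L[1][0]=-3
  eliminate (2,0): mult=2, new row 2: (0, -9, 1, -13); set L[2][0]=2
  eliminate (3,0): mult=-4, new row 3: (0, 3, 9, -7); set L[3][0]=-4

U[3][3] = -7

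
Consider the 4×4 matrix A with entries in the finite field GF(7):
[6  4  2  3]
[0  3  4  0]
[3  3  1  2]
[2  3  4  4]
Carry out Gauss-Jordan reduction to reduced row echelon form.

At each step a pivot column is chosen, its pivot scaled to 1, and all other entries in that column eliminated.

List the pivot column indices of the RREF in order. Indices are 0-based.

pivot columns: 0, 1, 2, 3

[1] R0 /= 6  ⇒  (1, 3, 5, 4)
     R2 -= 3·R0  ⇒  (0, 1, 0, 4)
     R3 -= 2·R0  ⇒  (0, 4, 1, 3)
[2] R1 /= 3  ⇒  (0, 1, 6, 0)
     R0 -= 3·R1  ⇒  (1, 0, 1, 4)
     R2 -= 1·R1  ⇒  (0, 0, 1, 4)
     R3 -= 4·R1  ⇒  (0, 0, 5, 3)
[3] R2 /= 1  ⇒  (0, 0, 1, 4)
     R0 -= 1·R2  ⇒  (1, 0, 0, 0)
     R1 -= 6·R2  ⇒  (0, 1, 0, 4)
     R3 -= 5·R2  ⇒  (0, 0, 0, 4)
[4] R3 /= 4  ⇒  (0, 0, 0, 1)
     R1 -= 4·R3  ⇒  (0, 1, 0, 0)
     R2 -= 4·R3  ⇒  (0, 0, 1, 0)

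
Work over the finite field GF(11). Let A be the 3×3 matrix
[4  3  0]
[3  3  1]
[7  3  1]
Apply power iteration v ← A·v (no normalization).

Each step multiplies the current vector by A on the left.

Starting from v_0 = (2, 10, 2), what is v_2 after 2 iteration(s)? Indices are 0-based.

v_2 = (2, 10, 8)

v_0 = (2, 10, 2).
v_1 = A·v_0 = (5, 5, 2).
v_2 = A·v_1 = (2, 10, 8).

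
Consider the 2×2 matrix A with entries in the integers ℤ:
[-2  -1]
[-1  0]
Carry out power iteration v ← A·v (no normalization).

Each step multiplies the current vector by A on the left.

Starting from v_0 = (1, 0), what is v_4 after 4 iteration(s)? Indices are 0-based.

v_0 = (1, 0).
v_1 = A·v_0 = (-2, -1).
v_2 = A·v_1 = (5, 2).
v_3 = A·v_2 = (-12, -5).
v_4 = A·v_3 = (29, 12).

v_4 = (29, 12)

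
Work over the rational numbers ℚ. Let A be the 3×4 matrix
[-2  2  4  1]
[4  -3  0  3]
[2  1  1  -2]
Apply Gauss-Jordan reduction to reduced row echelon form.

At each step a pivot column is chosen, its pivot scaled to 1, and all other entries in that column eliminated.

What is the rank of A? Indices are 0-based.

rank = 3

pivot(0,0)=-2: scale R0 → (1, -1, -2, -1/2)
  clear (1,0): R1 −= (4)R0 → (0, 1, 8, 5)
  clear (2,0): R2 −= (2)R0 → (0, 3, 5, -1)
pivot(1,1)=1: scale R1 → (0, 1, 8, 5)
  clear (0,1): R0 −= (-1)R1 → (1, 0, 6, 9/2)
  clear (2,1): R2 −= (3)R1 → (0, 0, -19, -16)
pivot(2,2)=-19: scale R2 → (0, 0, 1, 16/19)
  clear (0,2): R0 −= (6)R2 → (1, 0, 0, -21/38)
  clear (1,2): R1 −= (8)R2 → (0, 1, 0, -33/19)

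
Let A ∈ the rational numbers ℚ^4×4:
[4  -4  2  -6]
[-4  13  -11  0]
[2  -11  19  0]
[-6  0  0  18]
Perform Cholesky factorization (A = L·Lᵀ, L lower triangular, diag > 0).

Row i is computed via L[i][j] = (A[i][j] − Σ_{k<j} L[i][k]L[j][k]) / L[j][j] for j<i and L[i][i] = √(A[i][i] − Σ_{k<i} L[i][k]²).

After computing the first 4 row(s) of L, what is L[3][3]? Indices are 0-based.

L[3][3] = 2

Step 1: L[0][0] = √(4) = 2.
  L[1][0] = (-4) / L[0][0] = -2.
Step 2: L[1][1] = √(9) = 3.
  L[2][0] = (2) / L[0][0] = 1.
  L[2][1] = (-9) / L[1][1] = -3.
Step 3: L[2][2] = √(9) = 3.
  L[3][0] = (-6) / L[0][0] = -3.
  L[3][1] = (-6) / L[1][1] = -2.
  L[3][2] = (-3) / L[2][2] = -1.
Step 4: L[3][3] = √(4) = 2.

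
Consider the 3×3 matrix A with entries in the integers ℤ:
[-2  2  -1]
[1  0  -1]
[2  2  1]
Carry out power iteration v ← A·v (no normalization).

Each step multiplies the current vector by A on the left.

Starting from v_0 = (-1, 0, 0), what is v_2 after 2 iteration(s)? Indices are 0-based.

v_2 = (-4, 4, 0)

v_0 = (-1, 0, 0).
v_1 = A·v_0 = (2, -1, -2).
v_2 = A·v_1 = (-4, 4, 0).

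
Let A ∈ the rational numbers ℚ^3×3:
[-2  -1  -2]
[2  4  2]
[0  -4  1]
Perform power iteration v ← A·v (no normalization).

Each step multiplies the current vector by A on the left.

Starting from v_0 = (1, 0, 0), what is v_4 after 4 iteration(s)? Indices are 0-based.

v_4 = (28, -16, -40)

v_0 = (1, 0, 0).
v_1 = A·v_0 = (-2, 2, 0).
v_2 = A·v_1 = (2, 4, -8).
v_3 = A·v_2 = (8, 4, -24).
v_4 = A·v_3 = (28, -16, -40).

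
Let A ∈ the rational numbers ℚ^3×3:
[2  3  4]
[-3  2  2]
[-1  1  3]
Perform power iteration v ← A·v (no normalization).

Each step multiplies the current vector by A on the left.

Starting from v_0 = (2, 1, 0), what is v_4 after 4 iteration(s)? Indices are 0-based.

v_4 = (-842, 149, -144)

v_0 = (2, 1, 0).
v_1 = A·v_0 = (7, -4, -1).
v_2 = A·v_1 = (-2, -31, -14).
v_3 = A·v_2 = (-153, -84, -71).
v_4 = A·v_3 = (-842, 149, -144).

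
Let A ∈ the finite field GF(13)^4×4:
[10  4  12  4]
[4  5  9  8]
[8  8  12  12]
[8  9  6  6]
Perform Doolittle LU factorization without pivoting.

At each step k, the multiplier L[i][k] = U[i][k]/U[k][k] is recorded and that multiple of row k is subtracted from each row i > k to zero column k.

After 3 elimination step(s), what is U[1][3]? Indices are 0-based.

U[1][3] = 9

[col 0] pivot 10
  R1 -= 3*R0 → (0, 6, 12, 9)  (L[1][0] := 3)
  R2 -= 6*R0 → (0, 10, 5, 1)  (L[2][0] := 6)
  R3 -= 6*R0 → (0, 11, 12, 8)  (L[3][0] := 6)
[col 1] pivot 6
  R2 -= 6*R1 → (0, 0, 11, 12)  (L[2][1] := 6)
  R3 -= 4*R1 → (0, 0, 3, 11)  (L[3][1] := 4)
[col 2] pivot 11
  R3 -= 5*R2 → (0, 0, 0, 3)  (L[3][2] := 5)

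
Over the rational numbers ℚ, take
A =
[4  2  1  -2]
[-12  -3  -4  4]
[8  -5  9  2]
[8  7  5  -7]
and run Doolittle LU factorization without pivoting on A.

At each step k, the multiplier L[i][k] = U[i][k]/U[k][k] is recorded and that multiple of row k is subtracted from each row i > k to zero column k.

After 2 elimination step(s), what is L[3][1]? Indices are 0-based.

k=0: U[0][0]=4
  eliminate (1,0): mult=-3, new row 1: (0, 3, -1, -2); set L[1][0]=-3
  eliminate (2,0): mult=2, new row 2: (0, -9, 7, 6); set L[2][0]=2
  eliminate (3,0): mult=2, new row 3: (0, 3, 3, -3); set L[3][0]=2
k=1: U[1][1]=3
  eliminate (2,1): mult=-3, new row 2: (0, 0, 4, 0); set L[2][1]=-3
  eliminate (3,1): mult=1, new row 3: (0, 0, 4, -1); set L[3][1]=1

L[3][1] = 1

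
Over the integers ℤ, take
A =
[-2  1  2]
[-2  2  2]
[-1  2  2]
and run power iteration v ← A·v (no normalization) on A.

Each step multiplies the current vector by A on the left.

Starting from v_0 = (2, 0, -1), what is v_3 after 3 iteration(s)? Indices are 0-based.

v_0 = (2, 0, -1).
v_1 = A·v_0 = (-6, -6, -4).
v_2 = A·v_1 = (-2, -8, -14).
v_3 = A·v_2 = (-32, -40, -42).

v_3 = (-32, -40, -42)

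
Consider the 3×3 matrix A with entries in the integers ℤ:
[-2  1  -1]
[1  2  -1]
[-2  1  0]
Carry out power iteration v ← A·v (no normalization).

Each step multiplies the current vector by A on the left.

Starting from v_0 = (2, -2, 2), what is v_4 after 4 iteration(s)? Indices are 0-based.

v_0 = (2, -2, 2).
v_1 = A·v_0 = (-8, -4, -6).
v_2 = A·v_1 = (18, -10, 12).
v_3 = A·v_2 = (-58, -14, -46).
v_4 = A·v_3 = (148, -40, 102).

v_4 = (148, -40, 102)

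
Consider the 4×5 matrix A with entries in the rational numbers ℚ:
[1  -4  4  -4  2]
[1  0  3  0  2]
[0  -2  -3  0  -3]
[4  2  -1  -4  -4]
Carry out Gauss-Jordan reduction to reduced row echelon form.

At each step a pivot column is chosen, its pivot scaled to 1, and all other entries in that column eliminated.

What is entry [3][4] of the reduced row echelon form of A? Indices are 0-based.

[1] R0 /= 1  ⇒  (1, -4, 4, -4, 2)
     R1 -= 1·R0  ⇒  (0, 4, -1, 4, 0)
     R3 -= 4·R0  ⇒  (0, 18, -17, 12, -12)
[2] R1 /= 4  ⇒  (0, 1, -1/4, 1, 0)
     R0 -= -4·R1  ⇒  (1, 0, 3, 0, 2)
     R2 -= -2·R1  ⇒  (0, 0, -7/2, 2, -3)
     R3 -= 18·R1  ⇒  (0, 0, -25/2, -6, -12)
[3] R2 /= -7/2  ⇒  (0, 0, 1, -4/7, 6/7)
     R0 -= 3·R2  ⇒  (1, 0, 0, 12/7, -4/7)
     R1 -= -1/4·R2  ⇒  (0, 1, 0, 6/7, 3/14)
     R3 -= -25/2·R2  ⇒  (0, 0, 0, -92/7, -9/7)
[4] R3 /= -92/7  ⇒  (0, 0, 0, 1, 9/92)
     R0 -= 12/7·R3  ⇒  (1, 0, 0, 0, -17/23)
     R1 -= 6/7·R3  ⇒  (0, 1, 0, 0, 3/23)
     R2 -= -4/7·R3  ⇒  (0, 0, 1, 0, 21/23)

M[3][4] = 9/92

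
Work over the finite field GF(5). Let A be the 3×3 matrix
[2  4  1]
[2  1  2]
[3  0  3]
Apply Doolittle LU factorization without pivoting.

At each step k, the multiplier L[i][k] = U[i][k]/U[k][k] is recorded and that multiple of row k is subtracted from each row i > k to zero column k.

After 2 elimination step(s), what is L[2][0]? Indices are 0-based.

[col 0] pivot 2
  R1 -= 1*R0 → (0, 2, 1)  (L[1][0] := 1)
  R2 -= 4*R0 → (0, 4, 4)  (L[2][0] := 4)
[col 1] pivot 2
  R2 -= 2*R1 → (0, 0, 2)  (L[2][1] := 2)

L[2][0] = 4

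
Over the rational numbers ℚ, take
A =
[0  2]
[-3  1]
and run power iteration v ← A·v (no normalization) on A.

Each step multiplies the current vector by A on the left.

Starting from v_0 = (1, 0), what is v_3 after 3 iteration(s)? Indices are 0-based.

v_0 = (1, 0).
v_1 = A·v_0 = (0, -3).
v_2 = A·v_1 = (-6, -3).
v_3 = A·v_2 = (-6, 15).

v_3 = (-6, 15)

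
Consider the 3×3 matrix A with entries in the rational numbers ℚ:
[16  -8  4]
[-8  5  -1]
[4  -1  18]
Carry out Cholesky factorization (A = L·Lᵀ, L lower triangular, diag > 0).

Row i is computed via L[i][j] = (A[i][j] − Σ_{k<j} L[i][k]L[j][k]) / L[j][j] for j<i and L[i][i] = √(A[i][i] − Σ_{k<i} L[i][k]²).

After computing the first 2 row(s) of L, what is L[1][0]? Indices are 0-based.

Step 1: L[0][0] = √(16) = 4.
  L[1][0] = (-8) / L[0][0] = -2.
Step 2: L[1][1] = √(1) = 1.

L[1][0] = -2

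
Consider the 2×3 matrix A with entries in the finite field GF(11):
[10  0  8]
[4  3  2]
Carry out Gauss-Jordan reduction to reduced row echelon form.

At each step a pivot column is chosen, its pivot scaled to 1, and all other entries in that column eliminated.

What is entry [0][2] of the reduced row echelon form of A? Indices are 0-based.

M[0][2] = 3

step 1: normalize row 0 (÷10) = (1, 0, 3)
  row 1: subtract 4×row0 = (0, 3, 1)
step 2: normalize row 1 (÷3) = (0, 1, 4)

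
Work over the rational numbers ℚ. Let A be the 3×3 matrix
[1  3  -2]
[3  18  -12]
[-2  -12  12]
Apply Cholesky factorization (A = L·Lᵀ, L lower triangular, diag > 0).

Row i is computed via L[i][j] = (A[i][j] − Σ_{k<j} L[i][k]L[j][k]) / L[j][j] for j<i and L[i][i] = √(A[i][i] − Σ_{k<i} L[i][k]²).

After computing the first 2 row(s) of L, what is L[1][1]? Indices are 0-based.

L[1][1] = 3

Step 1: L[0][0] = √(1) = 1.
  L[1][0] = (3) / L[0][0] = 3.
Step 2: L[1][1] = √(9) = 3.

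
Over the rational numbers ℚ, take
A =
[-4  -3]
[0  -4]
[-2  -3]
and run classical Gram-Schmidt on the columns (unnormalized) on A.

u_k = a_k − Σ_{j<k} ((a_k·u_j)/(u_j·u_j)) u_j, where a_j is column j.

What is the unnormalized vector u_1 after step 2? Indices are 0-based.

Step 1: u_0 = a_0 = (-4, 0, -2).
Step 2: u_1 = a_1 − (9/10)·u_0 = (3/5, -4, -6/5).

u_1 = (3/5, -4, -6/5)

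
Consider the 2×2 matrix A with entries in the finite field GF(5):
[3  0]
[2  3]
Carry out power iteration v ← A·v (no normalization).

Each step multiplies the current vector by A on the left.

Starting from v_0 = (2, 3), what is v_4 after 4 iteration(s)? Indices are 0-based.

v_4 = (2, 0)

v_0 = (2, 3).
v_1 = A·v_0 = (1, 3).
v_2 = A·v_1 = (3, 1).
v_3 = A·v_2 = (4, 4).
v_4 = A·v_3 = (2, 0).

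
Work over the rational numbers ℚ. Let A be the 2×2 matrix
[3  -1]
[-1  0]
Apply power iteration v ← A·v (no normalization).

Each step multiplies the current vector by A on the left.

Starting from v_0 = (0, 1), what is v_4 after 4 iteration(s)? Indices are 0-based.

v_0 = (0, 1).
v_1 = A·v_0 = (-1, 0).
v_2 = A·v_1 = (-3, 1).
v_3 = A·v_2 = (-10, 3).
v_4 = A·v_3 = (-33, 10).

v_4 = (-33, 10)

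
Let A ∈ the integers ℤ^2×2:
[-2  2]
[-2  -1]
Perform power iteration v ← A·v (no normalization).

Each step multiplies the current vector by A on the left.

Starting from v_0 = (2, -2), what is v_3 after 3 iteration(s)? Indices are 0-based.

v_3 = (12, -42)

v_0 = (2, -2).
v_1 = A·v_0 = (-8, -2).
v_2 = A·v_1 = (12, 18).
v_3 = A·v_2 = (12, -42).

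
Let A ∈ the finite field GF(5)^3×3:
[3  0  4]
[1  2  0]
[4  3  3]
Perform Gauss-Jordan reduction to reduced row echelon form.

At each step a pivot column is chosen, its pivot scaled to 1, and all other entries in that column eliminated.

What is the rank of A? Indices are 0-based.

rank = 3

[1] R0 /= 3  ⇒  (1, 0, 3)
     R1 -= 1·R0  ⇒  (0, 2, 2)
     R2 -= 4·R0  ⇒  (0, 3, 1)
[2] R1 /= 2  ⇒  (0, 1, 1)
     R2 -= 3·R1  ⇒  (0, 0, 3)
[3] R2 /= 3  ⇒  (0, 0, 1)
     R0 -= 3·R2  ⇒  (1, 0, 0)
     R1 -= 1·R2  ⇒  (0, 1, 0)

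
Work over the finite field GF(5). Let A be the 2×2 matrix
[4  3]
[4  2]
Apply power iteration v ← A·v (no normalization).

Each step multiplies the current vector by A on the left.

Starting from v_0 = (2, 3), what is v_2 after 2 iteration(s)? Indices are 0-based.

v_0 = (2, 3).
v_1 = A·v_0 = (2, 4).
v_2 = A·v_1 = (0, 1).

v_2 = (0, 1)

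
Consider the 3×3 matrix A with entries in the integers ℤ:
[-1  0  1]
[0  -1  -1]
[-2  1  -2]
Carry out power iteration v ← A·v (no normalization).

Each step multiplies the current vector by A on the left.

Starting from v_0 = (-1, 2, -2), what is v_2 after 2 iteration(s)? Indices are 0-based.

v_2 = (9, -8, -14)

v_0 = (-1, 2, -2).
v_1 = A·v_0 = (-1, 0, 8).
v_2 = A·v_1 = (9, -8, -14).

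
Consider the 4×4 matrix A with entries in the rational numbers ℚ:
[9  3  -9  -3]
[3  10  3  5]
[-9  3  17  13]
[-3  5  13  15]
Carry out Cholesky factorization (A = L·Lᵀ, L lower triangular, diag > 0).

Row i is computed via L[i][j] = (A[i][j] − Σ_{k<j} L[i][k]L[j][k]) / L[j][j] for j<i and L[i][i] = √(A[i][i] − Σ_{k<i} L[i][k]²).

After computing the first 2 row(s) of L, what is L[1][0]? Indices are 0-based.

Step 1: L[0][0] = √(9) = 3.
  L[1][0] = (3) / L[0][0] = 1.
Step 2: L[1][1] = √(9) = 3.

L[1][0] = 1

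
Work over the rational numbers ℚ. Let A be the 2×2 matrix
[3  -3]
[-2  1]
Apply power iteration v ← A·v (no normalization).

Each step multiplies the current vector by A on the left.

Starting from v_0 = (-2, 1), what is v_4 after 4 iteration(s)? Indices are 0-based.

v_0 = (-2, 1).
v_1 = A·v_0 = (-9, 5).
v_2 = A·v_1 = (-42, 23).
v_3 = A·v_2 = (-195, 107).
v_4 = A·v_3 = (-906, 497).

v_4 = (-906, 497)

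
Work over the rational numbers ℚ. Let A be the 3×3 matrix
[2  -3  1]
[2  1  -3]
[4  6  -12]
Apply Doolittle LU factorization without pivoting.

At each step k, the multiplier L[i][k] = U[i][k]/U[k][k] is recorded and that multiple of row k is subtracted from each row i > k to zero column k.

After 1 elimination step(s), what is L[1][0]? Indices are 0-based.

Step 1: pivot at (0,0) is 2.
  row1 ← row1 − (1)·row0  ⇒  L[1][0]=1, U row1=(0, 4, -4)
  row2 ← row2 − (2)·row0  ⇒  L[2][0]=2, U row2=(0, 12, -14)

L[1][0] = 1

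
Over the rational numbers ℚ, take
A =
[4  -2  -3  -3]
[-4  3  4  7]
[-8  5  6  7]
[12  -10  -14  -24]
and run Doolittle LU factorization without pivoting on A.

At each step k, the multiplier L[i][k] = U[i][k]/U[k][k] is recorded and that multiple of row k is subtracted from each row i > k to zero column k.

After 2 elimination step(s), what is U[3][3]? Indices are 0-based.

k=0: U[0][0]=4
  eliminate (1,0): mult=-1, new row 1: (0, 1, 1, 4); set L[1][0]=-1
  eliminate (2,0): mult=-2, new row 2: (0, 1, 0, 1); set L[2][0]=-2
  eliminate (3,0): mult=3, new row 3: (0, -4, -5, -15); set L[3][0]=3
k=1: U[1][1]=1
  eliminate (2,1): mult=1, new row 2: (0, 0, -1, -3); set L[2][1]=1
  eliminate (3,1): mult=-4, new row 3: (0, 0, -1, 1); set L[3][1]=-4

U[3][3] = 1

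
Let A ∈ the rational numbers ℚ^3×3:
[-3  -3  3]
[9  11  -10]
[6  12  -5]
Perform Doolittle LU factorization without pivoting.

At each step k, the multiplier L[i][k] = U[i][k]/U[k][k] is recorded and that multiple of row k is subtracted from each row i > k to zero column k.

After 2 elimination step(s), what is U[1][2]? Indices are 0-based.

U[1][2] = -1

k=0: U[0][0]=-3
  eliminate (1,0): mult=-3, new row 1: (0, 2, -1); set L[1][0]=-3
  eliminate (2,0): mult=-2, new row 2: (0, 6, 1); set L[2][0]=-2
k=1: U[1][1]=2
  eliminate (2,1): mult=3, new row 2: (0, 0, 4); set L[2][1]=3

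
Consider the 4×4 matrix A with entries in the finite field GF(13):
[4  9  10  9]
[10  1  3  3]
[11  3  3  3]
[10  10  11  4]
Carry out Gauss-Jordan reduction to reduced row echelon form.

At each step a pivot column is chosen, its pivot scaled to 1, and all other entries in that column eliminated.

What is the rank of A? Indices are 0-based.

step 1: normalize row 0 (÷4) = (1, 12, 9, 12)
  row 1: subtract 10×row0 = (0, 11, 4, 0)
  row 2: subtract 11×row0 = (0, 1, 8, 1)
  row 3: subtract 10×row0 = (0, 7, 12, 1)
step 2: normalize row 1 (÷11) = (0, 1, 11, 0)
  row 0: subtract 12×row1 = (1, 0, 7, 12)
  row 2: subtract 1×row1 = (0, 0, 10, 1)
  row 3: subtract 7×row1 = (0, 0, 0, 1)
step 3: normalize row 2 (÷10) = (0, 0, 1, 4)
  row 0: subtract 7×row2 = (1, 0, 0, 10)
  row 1: subtract 11×row2 = (0, 1, 0, 8)
step 4: normalize row 3 (÷1) = (0, 0, 0, 1)
  row 0: subtract 10×row3 = (1, 0, 0, 0)
  row 1: subtract 8×row3 = (0, 1, 0, 0)
  row 2: subtract 4×row3 = (0, 0, 1, 0)

rank = 4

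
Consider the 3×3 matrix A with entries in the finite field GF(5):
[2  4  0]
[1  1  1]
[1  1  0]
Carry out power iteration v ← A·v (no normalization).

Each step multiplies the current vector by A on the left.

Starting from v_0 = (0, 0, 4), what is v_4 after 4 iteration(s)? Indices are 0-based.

v_0 = (0, 0, 4).
v_1 = A·v_0 = (0, 4, 0).
v_2 = A·v_1 = (1, 4, 4).
v_3 = A·v_2 = (3, 4, 0).
v_4 = A·v_3 = (2, 2, 2).

v_4 = (2, 2, 2)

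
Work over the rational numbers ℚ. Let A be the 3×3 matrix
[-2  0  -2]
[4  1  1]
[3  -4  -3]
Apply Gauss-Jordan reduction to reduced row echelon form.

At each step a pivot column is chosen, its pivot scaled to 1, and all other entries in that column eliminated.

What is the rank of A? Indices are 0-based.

rank = 3

pivot(0,0)=-2: scale R0 → (1, 0, 1)
  clear (1,0): R1 −= (4)R0 → (0, 1, -3)
  clear (2,0): R2 −= (3)R0 → (0, -4, -6)
pivot(1,1)=1: scale R1 → (0, 1, -3)
  clear (2,1): R2 −= (-4)R1 → (0, 0, -18)
pivot(2,2)=-18: scale R2 → (0, 0, 1)
  clear (0,2): R0 −= (1)R2 → (1, 0, 0)
  clear (1,2): R1 −= (-3)R2 → (0, 1, 0)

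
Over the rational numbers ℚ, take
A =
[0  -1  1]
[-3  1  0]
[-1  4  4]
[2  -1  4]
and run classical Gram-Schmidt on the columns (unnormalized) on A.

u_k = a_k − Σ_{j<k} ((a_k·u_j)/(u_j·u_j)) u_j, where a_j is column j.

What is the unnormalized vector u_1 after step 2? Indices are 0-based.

Step 1: u_0 = a_0 = (0, -3, -1, 2).
Step 2: u_1 = a_1 − (-9/14)·u_0 = (-1, -13/14, 47/14, 2/7).

u_1 = (-1, -13/14, 47/14, 2/7)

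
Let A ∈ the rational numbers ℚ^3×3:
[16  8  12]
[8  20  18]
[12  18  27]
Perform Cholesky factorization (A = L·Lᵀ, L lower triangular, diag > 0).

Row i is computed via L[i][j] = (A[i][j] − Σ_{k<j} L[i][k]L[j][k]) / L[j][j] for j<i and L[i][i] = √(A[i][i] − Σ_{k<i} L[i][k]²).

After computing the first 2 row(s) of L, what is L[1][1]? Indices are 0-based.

Step 1: L[0][0] = √(16) = 4.
  L[1][0] = (8) / L[0][0] = 2.
Step 2: L[1][1] = √(16) = 4.

L[1][1] = 4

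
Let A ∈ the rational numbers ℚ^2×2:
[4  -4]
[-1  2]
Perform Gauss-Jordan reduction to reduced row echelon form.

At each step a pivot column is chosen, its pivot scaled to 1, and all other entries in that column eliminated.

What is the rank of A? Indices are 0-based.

[1] R0 /= 4  ⇒  (1, -1)
     R1 -= -1·R0  ⇒  (0, 1)
[2] R1 /= 1  ⇒  (0, 1)
     R0 -= -1·R1  ⇒  (1, 0)

rank = 2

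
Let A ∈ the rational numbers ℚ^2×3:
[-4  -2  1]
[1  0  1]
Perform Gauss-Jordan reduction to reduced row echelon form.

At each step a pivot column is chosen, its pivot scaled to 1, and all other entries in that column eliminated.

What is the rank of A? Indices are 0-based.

step 1: normalize row 0 (÷-4) = (1, 1/2, -1/4)
  row 1: subtract 1×row0 = (0, -1/2, 5/4)
step 2: normalize row 1 (÷-1/2) = (0, 1, -5/2)
  row 0: subtract 1/2×row1 = (1, 0, 1)

rank = 2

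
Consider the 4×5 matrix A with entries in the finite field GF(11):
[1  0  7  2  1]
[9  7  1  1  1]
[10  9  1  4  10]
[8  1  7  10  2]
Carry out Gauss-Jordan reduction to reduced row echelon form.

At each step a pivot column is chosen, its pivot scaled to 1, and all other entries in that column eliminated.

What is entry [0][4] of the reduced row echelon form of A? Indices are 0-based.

M[0][4] = 7

step 1: normalize row 0 (÷1) = (1, 0, 7, 2, 1)
  row 1: subtract 9×row0 = (0, 7, 4, 5, 3)
  row 2: subtract 10×row0 = (0, 9, 8, 6, 0)
  row 3: subtract 8×row0 = (0, 1, 6, 5, 5)
step 2: normalize row 1 (÷7) = (0, 1, 10, 7, 2)
  row 2: subtract 9×row1 = (0, 0, 6, 9, 4)
  row 3: subtract 1×row1 = (0, 0, 7, 9, 3)
step 3: normalize row 2 (÷6) = (0, 0, 1, 7, 8)
  row 0: subtract 7×row2 = (1, 0, 0, 8, 0)
  row 1: subtract 10×row2 = (0, 1, 0, 3, 10)
  row 3: subtract 7×row2 = (0, 0, 0, 4, 2)
step 4: normalize row 3 (÷4) = (0, 0, 0, 1, 6)
  row 0: subtract 8×row3 = (1, 0, 0, 0, 7)
  row 1: subtract 3×row3 = (0, 1, 0, 0, 3)
  row 2: subtract 7×row3 = (0, 0, 1, 0, 10)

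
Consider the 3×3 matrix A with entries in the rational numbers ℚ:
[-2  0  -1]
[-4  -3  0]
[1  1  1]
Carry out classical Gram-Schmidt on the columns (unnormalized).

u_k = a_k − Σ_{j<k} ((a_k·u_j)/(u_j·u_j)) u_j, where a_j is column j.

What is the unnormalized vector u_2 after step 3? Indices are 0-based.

Step 1: u_0 = a_0 = (-2, -4, 1).
Step 2: u_1 = a_1 − (13/21)·u_0 = (26/21, -11/21, 8/21).
Step 3: u_2 = a_2 − (1/7)·u_0 − (-18/41)·u_1 = (-7/41, 14/41, 42/41).

u_2 = (-7/41, 14/41, 42/41)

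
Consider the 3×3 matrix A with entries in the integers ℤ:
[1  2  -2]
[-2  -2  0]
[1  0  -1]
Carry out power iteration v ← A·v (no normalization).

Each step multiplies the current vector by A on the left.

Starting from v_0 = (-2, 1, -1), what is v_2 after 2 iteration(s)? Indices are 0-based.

v_0 = (-2, 1, -1).
v_1 = A·v_0 = (2, 2, -1).
v_2 = A·v_1 = (8, -8, 3).

v_2 = (8, -8, 3)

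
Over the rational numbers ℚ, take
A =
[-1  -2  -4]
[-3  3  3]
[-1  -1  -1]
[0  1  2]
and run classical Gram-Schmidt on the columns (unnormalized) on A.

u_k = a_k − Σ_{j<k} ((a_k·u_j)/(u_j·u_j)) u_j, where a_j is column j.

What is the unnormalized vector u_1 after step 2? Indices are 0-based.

Step 1: u_0 = a_0 = (-1, -3, -1, 0).
Step 2: u_1 = a_1 − (-6/11)·u_0 = (-28/11, 15/11, -17/11, 1).

u_1 = (-28/11, 15/11, -17/11, 1)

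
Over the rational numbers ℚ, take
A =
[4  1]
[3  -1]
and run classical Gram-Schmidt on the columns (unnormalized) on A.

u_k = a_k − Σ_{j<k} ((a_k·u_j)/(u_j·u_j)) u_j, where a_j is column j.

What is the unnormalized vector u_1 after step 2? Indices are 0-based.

u_1 = (21/25, -28/25)

Step 1: u_0 = a_0 = (4, 3).
Step 2: u_1 = a_1 − (1/25)·u_0 = (21/25, -28/25).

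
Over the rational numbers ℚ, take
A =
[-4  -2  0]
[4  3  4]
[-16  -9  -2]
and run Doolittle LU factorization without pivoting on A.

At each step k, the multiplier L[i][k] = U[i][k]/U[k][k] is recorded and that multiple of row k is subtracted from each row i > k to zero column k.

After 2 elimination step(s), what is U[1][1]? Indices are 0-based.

[col 0] pivot -4
  R1 -= -1*R0 → (0, 1, 4)  (L[1][0] := -1)
  R2 -= 4*R0 → (0, -1, -2)  (L[2][0] := 4)
[col 1] pivot 1
  R2 -= -1*R1 → (0, 0, 2)  (L[2][1] := -1)

U[1][1] = 1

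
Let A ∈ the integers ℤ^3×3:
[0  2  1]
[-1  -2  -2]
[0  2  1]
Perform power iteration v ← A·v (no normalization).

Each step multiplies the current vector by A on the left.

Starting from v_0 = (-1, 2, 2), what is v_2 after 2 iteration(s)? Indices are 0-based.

v_2 = (-8, -4, -8)

v_0 = (-1, 2, 2).
v_1 = A·v_0 = (6, -7, 6).
v_2 = A·v_1 = (-8, -4, -8).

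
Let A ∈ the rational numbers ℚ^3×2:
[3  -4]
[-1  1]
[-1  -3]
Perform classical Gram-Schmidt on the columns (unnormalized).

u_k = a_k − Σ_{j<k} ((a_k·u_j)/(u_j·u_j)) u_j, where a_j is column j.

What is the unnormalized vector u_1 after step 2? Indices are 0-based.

u_1 = (-14/11, 1/11, -43/11)

Step 1: u_0 = a_0 = (3, -1, -1).
Step 2: u_1 = a_1 − (-10/11)·u_0 = (-14/11, 1/11, -43/11).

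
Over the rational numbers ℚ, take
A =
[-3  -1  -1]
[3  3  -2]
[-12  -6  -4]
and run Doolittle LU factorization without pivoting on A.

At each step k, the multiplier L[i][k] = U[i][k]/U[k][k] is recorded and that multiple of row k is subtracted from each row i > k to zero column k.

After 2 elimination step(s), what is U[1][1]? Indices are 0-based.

k=0: U[0][0]=-3
  eliminate (1,0): mult=-1, new row 1: (0, 2, -3); set L[1][0]=-1
  eliminate (2,0): mult=4, new row 2: (0, -2, 0); set L[2][0]=4
k=1: U[1][1]=2
  eliminate (2,1): mult=-1, new row 2: (0, 0, -3); set L[2][1]=-1

U[1][1] = 2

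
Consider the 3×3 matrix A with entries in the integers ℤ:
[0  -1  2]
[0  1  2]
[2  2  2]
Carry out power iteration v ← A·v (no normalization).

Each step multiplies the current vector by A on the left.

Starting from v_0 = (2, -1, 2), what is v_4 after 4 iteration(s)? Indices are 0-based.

v_4 = (137, 279, 432)

v_0 = (2, -1, 2).
v_1 = A·v_0 = (5, 3, 6).
v_2 = A·v_1 = (9, 15, 28).
v_3 = A·v_2 = (41, 71, 104).
v_4 = A·v_3 = (137, 279, 432).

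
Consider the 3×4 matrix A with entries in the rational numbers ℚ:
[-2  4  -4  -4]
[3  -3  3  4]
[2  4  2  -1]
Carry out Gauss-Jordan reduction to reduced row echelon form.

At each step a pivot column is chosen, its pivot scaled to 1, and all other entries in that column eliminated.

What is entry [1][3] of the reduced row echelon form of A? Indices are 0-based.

M[1][3] = -11/18

[1] R0 /= -2  ⇒  (1, -2, 2, 2)
     R1 -= 3·R0  ⇒  (0, 3, -3, -2)
     R2 -= 2·R0  ⇒  (0, 8, -2, -5)
[2] R1 /= 3  ⇒  (0, 1, -1, -2/3)
     R0 -= -2·R1  ⇒  (1, 0, 0, 2/3)
     R2 -= 8·R1  ⇒  (0, 0, 6, 1/3)
[3] R2 /= 6  ⇒  (0, 0, 1, 1/18)
     R1 -= -1·R2  ⇒  (0, 1, 0, -11/18)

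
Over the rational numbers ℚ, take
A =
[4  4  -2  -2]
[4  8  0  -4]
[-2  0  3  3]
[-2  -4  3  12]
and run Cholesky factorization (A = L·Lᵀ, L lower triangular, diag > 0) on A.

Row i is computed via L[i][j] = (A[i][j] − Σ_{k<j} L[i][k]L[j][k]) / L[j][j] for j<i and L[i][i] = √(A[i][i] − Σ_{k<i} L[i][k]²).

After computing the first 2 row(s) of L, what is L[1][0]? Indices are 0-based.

Step 1: L[0][0] = √(4) = 2.
  L[1][0] = (4) / L[0][0] = 2.
Step 2: L[1][1] = √(4) = 2.

L[1][0] = 2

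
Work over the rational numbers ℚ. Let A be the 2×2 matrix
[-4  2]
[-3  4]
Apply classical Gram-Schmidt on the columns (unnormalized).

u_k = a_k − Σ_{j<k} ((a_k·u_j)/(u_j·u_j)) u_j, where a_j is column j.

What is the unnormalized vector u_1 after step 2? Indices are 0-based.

Step 1: u_0 = a_0 = (-4, -3).
Step 2: u_1 = a_1 − (-4/5)·u_0 = (-6/5, 8/5).

u_1 = (-6/5, 8/5)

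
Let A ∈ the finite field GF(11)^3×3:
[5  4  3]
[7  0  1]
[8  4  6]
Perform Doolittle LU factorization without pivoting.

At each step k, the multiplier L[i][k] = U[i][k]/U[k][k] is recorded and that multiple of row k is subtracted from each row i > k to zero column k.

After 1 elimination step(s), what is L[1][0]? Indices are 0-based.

Step 1: pivot at (0,0) is 5.
  row1 ← row1 − (8)·row0  ⇒  L[1][0]=8, U row1=(0, 1, 10)
  row2 ← row2 − (6)·row0  ⇒  L[2][0]=6, U row2=(0, 2, 10)

L[1][0] = 8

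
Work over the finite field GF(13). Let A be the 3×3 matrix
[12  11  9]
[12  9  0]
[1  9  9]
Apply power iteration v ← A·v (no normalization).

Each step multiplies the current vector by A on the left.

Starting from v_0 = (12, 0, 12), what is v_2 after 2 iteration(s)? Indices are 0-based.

v_2 = (7, 4, 2)

v_0 = (12, 0, 12).
v_1 = A·v_0 = (5, 1, 3).
v_2 = A·v_1 = (7, 4, 2).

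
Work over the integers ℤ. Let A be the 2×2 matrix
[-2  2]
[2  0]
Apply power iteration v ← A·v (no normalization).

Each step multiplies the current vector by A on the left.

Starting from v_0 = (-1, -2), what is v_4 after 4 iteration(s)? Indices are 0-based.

v_4 = (16, -16)

v_0 = (-1, -2).
v_1 = A·v_0 = (-2, -2).
v_2 = A·v_1 = (0, -4).
v_3 = A·v_2 = (-8, 0).
v_4 = A·v_3 = (16, -16).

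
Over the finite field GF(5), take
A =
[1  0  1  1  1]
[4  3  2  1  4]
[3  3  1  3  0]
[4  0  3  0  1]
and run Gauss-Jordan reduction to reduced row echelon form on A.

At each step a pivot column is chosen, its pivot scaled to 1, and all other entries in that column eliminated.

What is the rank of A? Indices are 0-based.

rank = 4

pivot(0,0)=1: scale R0 → (1, 0, 1, 1, 1)
  clear (1,0): R1 −= (4)R0 → (0, 3, 3, 2, 0)
  clear (2,0): R2 −= (3)R0 → (0, 3, 3, 0, 2)
  clear (3,0): R3 −= (4)R0 → (0, 0, 4, 1, 2)
pivot(1,1)=3: scale R1 → (0, 1, 1, 4, 0)
  clear (2,1): R2 −= (3)R1 → (0, 0, 0, 3, 2)
pivot(2,2): swap R2↔R3
pivot(2,2)=4: scale R2 → (0, 0, 1, 4, 3)
  clear (0,2): R0 −= (1)R2 → (1, 0, 0, 2, 3)
  clear (1,2): R1 −= (1)R2 → (0, 1, 0, 0, 2)
pivot(3,3)=3: scale R3 → (0, 0, 0, 1, 4)
  clear (0,3): R0 −= (2)R3 → (1, 0, 0, 0, 0)
  clear (2,3): R2 −= (4)R3 → (0, 0, 1, 0, 2)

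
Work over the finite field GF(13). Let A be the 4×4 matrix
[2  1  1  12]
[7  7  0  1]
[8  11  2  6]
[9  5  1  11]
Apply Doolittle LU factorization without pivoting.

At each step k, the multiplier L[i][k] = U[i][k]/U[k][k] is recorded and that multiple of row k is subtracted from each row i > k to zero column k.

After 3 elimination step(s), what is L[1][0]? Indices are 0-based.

Step 1: pivot at (0,0) is 2.
  row1 ← row1 − (10)·row0  ⇒  L[1][0]=10, U row1=(0, 10, 3, 11)
  row2 ← row2 − (4)·row0  ⇒  L[2][0]=4, U row2=(0, 7, 11, 10)
  row3 ← row3 − (11)·row0  ⇒  L[3][0]=11, U row3=(0, 7, 3, 9)
Step 2: pivot at (1,1) is 10.
  row2 ← row2 − (2)·row1  ⇒  L[2][1]=2, U row2=(0, 0, 5, 1)
  row3 ← row3 − (2)·row1  ⇒  L[3][1]=2, U row3=(0, 0, 10, 0)
Step 3: pivot at (2,2) is 5.
  row3 ← row3 − (2)·row2  ⇒  L[3][2]=2, U row3=(0, 0, 0, 11)

L[1][0] = 10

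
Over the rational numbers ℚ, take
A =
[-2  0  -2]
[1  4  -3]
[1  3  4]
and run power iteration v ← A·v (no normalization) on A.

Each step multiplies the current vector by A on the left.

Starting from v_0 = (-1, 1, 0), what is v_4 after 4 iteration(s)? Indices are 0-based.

v_0 = (-1, 1, 0).
v_1 = A·v_0 = (2, 3, 2).
v_2 = A·v_1 = (-8, 8, 19).
v_3 = A·v_2 = (-22, -33, 92).
v_4 = A·v_3 = (-140, -430, 247).

v_4 = (-140, -430, 247)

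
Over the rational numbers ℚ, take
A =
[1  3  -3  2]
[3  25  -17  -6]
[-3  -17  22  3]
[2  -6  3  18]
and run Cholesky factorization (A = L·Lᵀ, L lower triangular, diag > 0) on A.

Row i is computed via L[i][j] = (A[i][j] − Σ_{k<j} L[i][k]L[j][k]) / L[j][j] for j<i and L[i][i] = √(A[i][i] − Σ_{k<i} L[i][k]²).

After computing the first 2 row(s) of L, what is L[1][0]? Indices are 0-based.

L[1][0] = 3

Step 1: L[0][0] = √(1) = 1.
  L[1][0] = (3) / L[0][0] = 3.
Step 2: L[1][1] = √(16) = 4.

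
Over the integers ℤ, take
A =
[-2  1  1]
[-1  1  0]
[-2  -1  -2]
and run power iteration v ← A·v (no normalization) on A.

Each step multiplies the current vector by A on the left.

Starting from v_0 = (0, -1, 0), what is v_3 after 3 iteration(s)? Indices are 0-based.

v_0 = (0, -1, 0).
v_1 = A·v_0 = (-1, -1, 1).
v_2 = A·v_1 = (2, 0, 1).
v_3 = A·v_2 = (-3, -2, -6).

v_3 = (-3, -2, -6)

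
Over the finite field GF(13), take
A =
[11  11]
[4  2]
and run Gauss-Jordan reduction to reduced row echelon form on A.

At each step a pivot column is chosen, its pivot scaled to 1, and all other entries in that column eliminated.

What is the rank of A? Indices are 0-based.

rank = 2

pivot(0,0)=11: scale R0 → (1, 1)
  clear (1,0): R1 −= (4)R0 → (0, 11)
pivot(1,1)=11: scale R1 → (0, 1)
  clear (0,1): R0 −= (1)R1 → (1, 0)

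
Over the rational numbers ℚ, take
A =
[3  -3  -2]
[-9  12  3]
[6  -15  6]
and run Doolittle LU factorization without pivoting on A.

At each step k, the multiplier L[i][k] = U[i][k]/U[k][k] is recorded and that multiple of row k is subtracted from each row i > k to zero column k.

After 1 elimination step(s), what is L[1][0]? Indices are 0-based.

L[1][0] = -3

k=0: U[0][0]=3
  eliminate (1,0): mult=-3, new row 1: (0, 3, -3); set L[1][0]=-3
  eliminate (2,0): mult=2, new row 2: (0, -9, 10); set L[2][0]=2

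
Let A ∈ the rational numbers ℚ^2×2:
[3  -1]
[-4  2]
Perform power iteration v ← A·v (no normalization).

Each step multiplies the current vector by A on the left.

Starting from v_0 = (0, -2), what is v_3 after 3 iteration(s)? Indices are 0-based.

v_3 = (46, -72)

v_0 = (0, -2).
v_1 = A·v_0 = (2, -4).
v_2 = A·v_1 = (10, -16).
v_3 = A·v_2 = (46, -72).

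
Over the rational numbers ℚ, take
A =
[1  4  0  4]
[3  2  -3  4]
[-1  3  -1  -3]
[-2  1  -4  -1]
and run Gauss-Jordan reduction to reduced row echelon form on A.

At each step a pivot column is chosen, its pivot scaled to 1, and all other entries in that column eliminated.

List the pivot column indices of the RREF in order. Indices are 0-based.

pivot columns: 0, 1, 2, 3

pivot(0,0)=1: scale R0 → (1, 4, 0, 4)
  clear (1,0): R1 −= (3)R0 → (0, -10, -3, -8)
  clear (2,0): R2 −= (-1)R0 → (0, 7, -1, 1)
  clear (3,0): R3 −= (-2)R0 → (0, 9, -4, 7)
pivot(1,1)=-10: scale R1 → (0, 1, 3/10, 4/5)
  clear (0,1): R0 −= (4)R1 → (1, 0, -6/5, 4/5)
  clear (2,1): R2 −= (7)R1 → (0, 0, -31/10, -23/5)
  clear (3,1): R3 −= (9)R1 → (0, 0, -67/10, -1/5)
pivot(2,2)=-31/10: scale R2 → (0, 0, 1, 46/31)
  clear (0,2): R0 −= (-6/5)R2 → (1, 0, 0, 80/31)
  clear (1,2): R1 −= (3/10)R2 → (0, 1, 0, 11/31)
  clear (3,2): R3 −= (-67/10)R2 → (0, 0, 0, 302/31)
pivot(3,3)=302/31: scale R3 → (0, 0, 0, 1)
  clear (0,3): R0 −= (80/31)R3 → (1, 0, 0, 0)
  clear (1,3): R1 −= (11/31)R3 → (0, 1, 0, 0)
  clear (2,3): R2 −= (46/31)R3 → (0, 0, 1, 0)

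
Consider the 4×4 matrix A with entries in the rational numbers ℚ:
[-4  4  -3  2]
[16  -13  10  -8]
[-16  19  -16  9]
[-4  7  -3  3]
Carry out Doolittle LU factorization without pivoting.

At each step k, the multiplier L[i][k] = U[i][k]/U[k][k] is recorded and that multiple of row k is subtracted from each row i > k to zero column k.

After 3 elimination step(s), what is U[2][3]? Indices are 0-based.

U[2][3] = 1

[col 0] pivot -4
  R1 -= -4*R0 → (0, 3, -2, 0)  (L[1][0] := -4)
  R2 -= 4*R0 → (0, 3, -4, 1)  (L[2][0] := 4)
  R3 -= 1*R0 → (0, 3, 0, 1)  (L[3][0] := 1)
[col 1] pivot 3
  R2 -= 1*R1 → (0, 0, -2, 1)  (L[2][1] := 1)
  R3 -= 1*R1 → (0, 0, 2, 1)  (L[3][1] := 1)
[col 2] pivot -2
  R3 -= -1*R2 → (0, 0, 0, 2)  (L[3][2] := -1)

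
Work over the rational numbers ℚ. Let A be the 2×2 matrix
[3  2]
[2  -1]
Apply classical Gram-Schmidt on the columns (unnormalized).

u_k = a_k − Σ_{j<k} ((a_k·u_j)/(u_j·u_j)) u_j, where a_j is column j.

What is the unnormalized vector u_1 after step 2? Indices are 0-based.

u_1 = (14/13, -21/13)

Step 1: u_0 = a_0 = (3, 2).
Step 2: u_1 = a_1 − (4/13)·u_0 = (14/13, -21/13).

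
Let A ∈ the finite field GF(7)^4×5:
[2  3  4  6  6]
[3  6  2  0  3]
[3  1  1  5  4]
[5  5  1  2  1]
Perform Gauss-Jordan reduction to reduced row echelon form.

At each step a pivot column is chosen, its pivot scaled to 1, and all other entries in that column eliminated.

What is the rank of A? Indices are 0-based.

rank = 4

step 1: normalize row 0 (÷2) = (1, 5, 2, 3, 3)
  row 1: subtract 3×row0 = (0, 5, 3, 5, 1)
  row 2: subtract 3×row0 = (0, 0, 2, 3, 2)
  row 3: subtract 5×row0 = (0, 1, 5, 1, 0)
step 2: normalize row 1 (÷5) = (0, 1, 2, 1, 3)
  row 0: subtract 5×row1 = (1, 0, 6, 5, 2)
  row 3: subtract 1×row1 = (0, 0, 3, 0, 4)
step 3: normalize row 2 (÷2) = (0, 0, 1, 5, 1)
  row 0: subtract 6×row2 = (1, 0, 0, 3, 3)
  row 1: subtract 2×row2 = (0, 1, 0, 5, 1)
  row 3: subtract 3×row2 = (0, 0, 0, 6, 1)
step 4: normalize row 3 (÷6) = (0, 0, 0, 1, 6)
  row 0: subtract 3×row3 = (1, 0, 0, 0, 6)
  row 1: subtract 5×row3 = (0, 1, 0, 0, 6)
  row 2: subtract 5×row3 = (0, 0, 1, 0, 6)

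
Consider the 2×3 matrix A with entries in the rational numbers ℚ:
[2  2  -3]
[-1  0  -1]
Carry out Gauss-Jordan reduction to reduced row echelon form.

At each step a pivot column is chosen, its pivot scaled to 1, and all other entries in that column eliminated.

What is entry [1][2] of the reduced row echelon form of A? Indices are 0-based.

[1] R0 /= 2  ⇒  (1, 1, -3/2)
     R1 -= -1·R0  ⇒  (0, 1, -5/2)
[2] R1 /= 1  ⇒  (0, 1, -5/2)
     R0 -= 1·R1  ⇒  (1, 0, 1)

M[1][2] = -5/2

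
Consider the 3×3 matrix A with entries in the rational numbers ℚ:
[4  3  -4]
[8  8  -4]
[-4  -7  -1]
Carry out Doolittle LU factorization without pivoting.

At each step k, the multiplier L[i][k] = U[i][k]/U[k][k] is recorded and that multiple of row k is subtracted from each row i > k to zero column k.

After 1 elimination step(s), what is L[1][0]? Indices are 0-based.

k=0: U[0][0]=4
  eliminate (1,0): mult=2, new row 1: (0, 2, 4); set L[1][0]=2
  eliminate (2,0): mult=-1, new row 2: (0, -4, -5); set L[2][0]=-1

L[1][0] = 2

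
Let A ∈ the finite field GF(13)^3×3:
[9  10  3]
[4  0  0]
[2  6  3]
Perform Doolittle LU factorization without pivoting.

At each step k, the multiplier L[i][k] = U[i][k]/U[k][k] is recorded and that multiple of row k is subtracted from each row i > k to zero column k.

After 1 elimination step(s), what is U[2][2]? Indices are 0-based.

Step 1: pivot at (0,0) is 9.
  row1 ← row1 − (12)·row0  ⇒  L[1][0]=12, U row1=(0, 10, 3)
  row2 ← row2 − (6)·row0  ⇒  L[2][0]=6, U row2=(0, 11, 11)

U[2][2] = 11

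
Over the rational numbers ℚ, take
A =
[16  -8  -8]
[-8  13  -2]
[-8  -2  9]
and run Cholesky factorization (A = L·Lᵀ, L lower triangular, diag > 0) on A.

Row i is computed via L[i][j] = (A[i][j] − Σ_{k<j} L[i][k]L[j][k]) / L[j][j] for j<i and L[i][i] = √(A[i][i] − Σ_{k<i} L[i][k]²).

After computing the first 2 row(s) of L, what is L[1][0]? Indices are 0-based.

Step 1: L[0][0] = √(16) = 4.
  L[1][0] = (-8) / L[0][0] = -2.
Step 2: L[1][1] = √(9) = 3.

L[1][0] = -2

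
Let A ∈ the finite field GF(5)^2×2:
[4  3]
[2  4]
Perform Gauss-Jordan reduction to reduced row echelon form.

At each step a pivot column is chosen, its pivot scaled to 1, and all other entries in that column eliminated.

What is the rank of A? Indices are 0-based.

step 1: normalize row 0 (÷4) = (1, 2)
  row 1: subtract 2×row0 = (0, 0)
skip col 1 (zero from row 1)

rank = 1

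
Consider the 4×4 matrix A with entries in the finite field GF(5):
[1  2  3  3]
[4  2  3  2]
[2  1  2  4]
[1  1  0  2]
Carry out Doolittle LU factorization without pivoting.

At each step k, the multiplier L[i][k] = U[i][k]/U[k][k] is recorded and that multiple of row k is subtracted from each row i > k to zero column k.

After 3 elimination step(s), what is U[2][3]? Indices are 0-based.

k=0: U[0][0]=1
  eliminate (1,0): mult=4, new row 1: (0, 4, 1, 0); set L[1][0]=4
  eliminate (2,0): mult=2, new row 2: (0, 2, 1, 3); set L[2][0]=2
  eliminate (3,0): mult=1, new row 3: (0, 4, 2, 4); set L[3][0]=1
k=1: U[1][1]=4
  eliminate (2,1): mult=3, new row 2: (0, 0, 3, 3); set L[2][1]=3
  eliminate (3,1): mult=1, new row 3: (0, 0, 1, 4); set L[3][1]=1
k=2: U[2][2]=3
  eliminate (3,2): mult=2, new row 3: (0, 0, 0, 3); set L[3][2]=2

U[2][3] = 3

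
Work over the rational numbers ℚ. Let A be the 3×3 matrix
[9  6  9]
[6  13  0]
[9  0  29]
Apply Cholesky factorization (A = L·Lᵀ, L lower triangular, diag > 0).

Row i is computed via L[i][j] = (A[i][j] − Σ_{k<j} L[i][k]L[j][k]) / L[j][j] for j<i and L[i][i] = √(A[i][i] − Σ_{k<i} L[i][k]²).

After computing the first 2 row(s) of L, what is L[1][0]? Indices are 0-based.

L[1][0] = 2

Step 1: L[0][0] = √(9) = 3.
  L[1][0] = (6) / L[0][0] = 2.
Step 2: L[1][1] = √(9) = 3.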